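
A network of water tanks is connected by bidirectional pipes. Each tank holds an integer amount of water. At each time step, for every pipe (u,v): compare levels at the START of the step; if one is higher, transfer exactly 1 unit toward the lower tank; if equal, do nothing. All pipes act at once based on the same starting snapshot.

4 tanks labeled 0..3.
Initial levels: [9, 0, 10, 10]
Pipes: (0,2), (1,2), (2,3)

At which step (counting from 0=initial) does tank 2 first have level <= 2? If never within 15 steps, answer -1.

Answer: -1

Derivation:
Step 1: flows [2->0,2->1,2=3] -> levels [10 1 8 10]
Step 2: flows [0->2,2->1,3->2] -> levels [9 2 9 9]
Step 3: flows [0=2,2->1,2=3] -> levels [9 3 8 9]
Step 4: flows [0->2,2->1,3->2] -> levels [8 4 9 8]
Step 5: flows [2->0,2->1,2->3] -> levels [9 5 6 9]
Step 6: flows [0->2,2->1,3->2] -> levels [8 6 7 8]
Step 7: flows [0->2,2->1,3->2] -> levels [7 7 8 7]
Step 8: flows [2->0,2->1,2->3] -> levels [8 8 5 8]
Step 9: flows [0->2,1->2,3->2] -> levels [7 7 8 7]
  -> period-2 cycle (repeats step 7); tank 2 never drops to <=2
Tank 2 never reaches <=2 within 15 steps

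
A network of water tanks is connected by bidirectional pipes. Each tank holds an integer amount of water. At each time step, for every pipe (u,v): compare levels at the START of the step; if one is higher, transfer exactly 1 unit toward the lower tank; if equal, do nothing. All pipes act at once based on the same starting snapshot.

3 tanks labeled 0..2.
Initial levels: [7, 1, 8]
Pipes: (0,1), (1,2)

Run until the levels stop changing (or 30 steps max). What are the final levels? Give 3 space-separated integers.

Step 1: flows [0->1,2->1] -> levels [6 3 7]
Step 2: flows [0->1,2->1] -> levels [5 5 6]
Step 3: flows [0=1,2->1] -> levels [5 6 5]
Step 4: flows [1->0,1->2] -> levels [6 4 6]
Step 5: flows [0->1,2->1] -> levels [5 6 5]
  -> period-2 cycle: step 5 state = step 3 state; never stabilizes
  -> state at step 30: (30-3) mod 2 = 1, same as step 4 -> [6 4 6]

Answer: 6 4 6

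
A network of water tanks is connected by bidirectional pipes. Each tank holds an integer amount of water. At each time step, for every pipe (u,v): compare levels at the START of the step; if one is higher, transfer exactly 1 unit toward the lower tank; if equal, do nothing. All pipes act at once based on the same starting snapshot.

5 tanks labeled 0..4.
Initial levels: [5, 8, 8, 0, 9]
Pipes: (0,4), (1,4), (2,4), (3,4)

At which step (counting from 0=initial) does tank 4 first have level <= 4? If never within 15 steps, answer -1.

Answer: 6

Derivation:
Step 1: flows [4->0,4->1,4->2,4->3] -> levels [6 9 9 1 5]
Step 2: flows [0->4,1->4,2->4,4->3] -> levels [5 8 8 2 7]
Step 3: flows [4->0,1->4,2->4,4->3] -> levels [6 7 7 3 7]
Step 4: flows [4->0,1=4,2=4,4->3] -> levels [7 7 7 4 5]
Step 5: flows [0->4,1->4,2->4,4->3] -> levels [6 6 6 5 7]
Step 6: flows [4->0,4->1,4->2,4->3] -> levels [7 7 7 6 3]
Tank 4 first reaches <=4 at step 6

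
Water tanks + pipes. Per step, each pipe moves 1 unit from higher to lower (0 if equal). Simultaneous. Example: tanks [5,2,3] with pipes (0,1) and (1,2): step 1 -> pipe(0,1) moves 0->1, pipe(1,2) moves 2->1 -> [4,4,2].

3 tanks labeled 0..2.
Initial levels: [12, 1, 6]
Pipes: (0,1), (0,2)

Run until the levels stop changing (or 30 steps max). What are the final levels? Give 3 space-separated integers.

Step 1: flows [0->1,0->2] -> levels [10 2 7]
Step 2: flows [0->1,0->2] -> levels [8 3 8]
Step 3: flows [0->1,0=2] -> levels [7 4 8]
Step 4: flows [0->1,2->0] -> levels [7 5 7]
Step 5: flows [0->1,0=2] -> levels [6 6 7]
Step 6: flows [0=1,2->0] -> levels [7 6 6]
Step 7: flows [0->1,0->2] -> levels [5 7 7]
Step 8: flows [1->0,2->0] -> levels [7 6 6]
  -> period-2 cycle: step 8 state = step 6 state; never stabilizes
  -> state at step 30: (30-6) mod 2 = 0, same as step 6 -> [7 6 6]

Answer: 7 6 6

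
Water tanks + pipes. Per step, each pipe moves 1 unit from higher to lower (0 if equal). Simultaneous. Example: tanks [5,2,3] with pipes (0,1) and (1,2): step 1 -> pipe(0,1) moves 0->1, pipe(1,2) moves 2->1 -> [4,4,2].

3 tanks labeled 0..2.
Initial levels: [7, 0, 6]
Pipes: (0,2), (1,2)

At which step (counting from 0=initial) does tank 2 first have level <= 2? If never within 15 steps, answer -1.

Step 1: flows [0->2,2->1] -> levels [6 1 6]
Step 2: flows [0=2,2->1] -> levels [6 2 5]
Step 3: flows [0->2,2->1] -> levels [5 3 5]
Step 4: flows [0=2,2->1] -> levels [5 4 4]
Step 5: flows [0->2,1=2] -> levels [4 4 5]
Step 6: flows [2->0,2->1] -> levels [5 5 3]
Step 7: flows [0->2,1->2] -> levels [4 4 5]
  -> period-2 cycle (repeats step 5); tank 2 never drops to <=2
Tank 2 never reaches <=2 within 15 steps

Answer: -1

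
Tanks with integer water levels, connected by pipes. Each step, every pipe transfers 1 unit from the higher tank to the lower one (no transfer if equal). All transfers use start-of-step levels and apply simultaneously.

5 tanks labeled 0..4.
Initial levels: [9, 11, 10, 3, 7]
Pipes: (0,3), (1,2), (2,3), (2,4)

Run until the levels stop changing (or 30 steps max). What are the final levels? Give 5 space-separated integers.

Step 1: flows [0->3,1->2,2->3,2->4] -> levels [8 10 9 5 8]
Step 2: flows [0->3,1->2,2->3,2->4] -> levels [7 9 8 7 9]
Step 3: flows [0=3,1->2,2->3,4->2] -> levels [7 8 9 8 8]
Step 4: flows [3->0,2->1,2->3,2->4] -> levels [8 9 6 8 9]
Step 5: flows [0=3,1->2,3->2,4->2] -> levels [8 8 9 7 8]
Step 6: flows [0->3,2->1,2->3,2->4] -> levels [7 9 6 9 9]
Step 7: flows [3->0,1->2,3->2,4->2] -> levels [8 8 9 7 8]
  -> period-2 cycle: step 7 state = step 5 state; never stabilizes
  -> state at step 30: (30-5) mod 2 = 1, same as step 6 -> [7 9 6 9 9]

Answer: 7 9 6 9 9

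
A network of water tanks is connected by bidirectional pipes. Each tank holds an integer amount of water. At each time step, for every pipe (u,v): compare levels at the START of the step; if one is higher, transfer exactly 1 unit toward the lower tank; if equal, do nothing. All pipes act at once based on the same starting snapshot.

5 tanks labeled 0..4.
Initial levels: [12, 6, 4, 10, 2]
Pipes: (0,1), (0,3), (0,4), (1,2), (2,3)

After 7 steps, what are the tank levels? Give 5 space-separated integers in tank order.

Step 1: flows [0->1,0->3,0->4,1->2,3->2] -> levels [9 6 6 10 3]
Step 2: flows [0->1,3->0,0->4,1=2,3->2] -> levels [8 7 7 8 4]
Step 3: flows [0->1,0=3,0->4,1=2,3->2] -> levels [6 8 8 7 5]
Step 4: flows [1->0,3->0,0->4,1=2,2->3] -> levels [7 7 7 7 6]
Step 5: flows [0=1,0=3,0->4,1=2,2=3] -> levels [6 7 7 7 7]
Step 6: flows [1->0,3->0,4->0,1=2,2=3] -> levels [9 6 7 6 6]
Step 7: flows [0->1,0->3,0->4,2->1,2->3] -> levels [6 8 5 8 7]

Answer: 6 8 5 8 7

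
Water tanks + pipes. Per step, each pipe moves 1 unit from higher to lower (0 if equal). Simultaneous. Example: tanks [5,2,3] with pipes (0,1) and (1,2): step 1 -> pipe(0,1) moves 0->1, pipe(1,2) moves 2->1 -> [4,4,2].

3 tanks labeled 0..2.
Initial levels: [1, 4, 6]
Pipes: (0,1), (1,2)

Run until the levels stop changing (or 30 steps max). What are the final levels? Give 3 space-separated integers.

Step 1: flows [1->0,2->1] -> levels [2 4 5]
Step 2: flows [1->0,2->1] -> levels [3 4 4]
Step 3: flows [1->0,1=2] -> levels [4 3 4]
Step 4: flows [0->1,2->1] -> levels [3 5 3]
Step 5: flows [1->0,1->2] -> levels [4 3 4]
  -> period-2 cycle: step 5 state = step 3 state; never stabilizes
  -> state at step 30: (30-3) mod 2 = 1, same as step 4 -> [3 5 3]

Answer: 3 5 3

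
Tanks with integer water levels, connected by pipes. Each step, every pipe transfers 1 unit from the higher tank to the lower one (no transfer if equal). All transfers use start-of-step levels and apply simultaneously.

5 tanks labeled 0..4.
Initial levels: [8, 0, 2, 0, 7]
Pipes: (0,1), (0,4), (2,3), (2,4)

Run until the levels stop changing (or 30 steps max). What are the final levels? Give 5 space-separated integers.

Step 1: flows [0->1,0->4,2->3,4->2] -> levels [6 1 2 1 7]
Step 2: flows [0->1,4->0,2->3,4->2] -> levels [6 2 2 2 5]
Step 3: flows [0->1,0->4,2=3,4->2] -> levels [4 3 3 2 5]
Step 4: flows [0->1,4->0,2->3,4->2] -> levels [4 4 3 3 3]
Step 5: flows [0=1,0->4,2=3,2=4] -> levels [3 4 3 3 4]
Step 6: flows [1->0,4->0,2=3,4->2] -> levels [5 3 4 3 2]
Step 7: flows [0->1,0->4,2->3,2->4] -> levels [3 4 2 4 4]
Step 8: flows [1->0,4->0,3->2,4->2] -> levels [5 3 4 3 2]
  -> period-2 cycle: step 8 state = step 6 state; never stabilizes
  -> state at step 30: (30-6) mod 2 = 0, same as step 6 -> [5 3 4 3 2]

Answer: 5 3 4 3 2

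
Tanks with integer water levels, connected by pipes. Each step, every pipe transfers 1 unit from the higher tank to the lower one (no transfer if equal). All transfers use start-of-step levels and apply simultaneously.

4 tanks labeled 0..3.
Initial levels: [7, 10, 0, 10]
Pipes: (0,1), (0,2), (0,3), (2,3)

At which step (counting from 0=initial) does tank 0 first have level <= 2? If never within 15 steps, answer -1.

Step 1: flows [1->0,0->2,3->0,3->2] -> levels [8 9 2 8]
Step 2: flows [1->0,0->2,0=3,3->2] -> levels [8 8 4 7]
Step 3: flows [0=1,0->2,0->3,3->2] -> levels [6 8 6 7]
Step 4: flows [1->0,0=2,3->0,3->2] -> levels [8 7 7 5]
Step 5: flows [0->1,0->2,0->3,2->3] -> levels [5 8 7 7]
Step 6: flows [1->0,2->0,3->0,2=3] -> levels [8 7 6 6]
Step 7: flows [0->1,0->2,0->3,2=3] -> levels [5 8 7 7]
  -> period-2 cycle (repeats step 5); tank 0 never drops to <=2
Tank 0 never reaches <=2 within 15 steps

Answer: -1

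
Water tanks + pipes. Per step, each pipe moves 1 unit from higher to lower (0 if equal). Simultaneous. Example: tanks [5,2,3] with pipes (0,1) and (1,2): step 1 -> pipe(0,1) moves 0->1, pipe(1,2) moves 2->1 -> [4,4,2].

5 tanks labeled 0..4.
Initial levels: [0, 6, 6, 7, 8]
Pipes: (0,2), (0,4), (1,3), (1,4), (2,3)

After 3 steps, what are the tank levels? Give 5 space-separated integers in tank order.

Step 1: flows [2->0,4->0,3->1,4->1,3->2] -> levels [2 8 6 5 6]
Step 2: flows [2->0,4->0,1->3,1->4,2->3] -> levels [4 6 4 7 6]
Step 3: flows [0=2,4->0,3->1,1=4,3->2] -> levels [5 7 5 5 5]

Answer: 5 7 5 5 5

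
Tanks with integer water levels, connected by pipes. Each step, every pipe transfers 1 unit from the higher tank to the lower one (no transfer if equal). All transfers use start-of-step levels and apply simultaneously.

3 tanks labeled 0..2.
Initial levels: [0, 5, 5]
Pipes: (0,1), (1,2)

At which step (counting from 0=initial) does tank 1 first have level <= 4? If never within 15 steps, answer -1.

Answer: 1

Derivation:
Step 1: flows [1->0,1=2] -> levels [1 4 5]
Tank 1 first reaches <=4 at step 1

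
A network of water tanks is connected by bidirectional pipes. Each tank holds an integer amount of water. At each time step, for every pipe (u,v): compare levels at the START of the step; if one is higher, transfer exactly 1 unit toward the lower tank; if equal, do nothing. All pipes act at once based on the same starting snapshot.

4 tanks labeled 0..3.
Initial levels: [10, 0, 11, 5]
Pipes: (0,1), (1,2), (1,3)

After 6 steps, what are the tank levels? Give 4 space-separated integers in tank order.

Answer: 6 8 6 6

Derivation:
Step 1: flows [0->1,2->1,3->1] -> levels [9 3 10 4]
Step 2: flows [0->1,2->1,3->1] -> levels [8 6 9 3]
Step 3: flows [0->1,2->1,1->3] -> levels [7 7 8 4]
Step 4: flows [0=1,2->1,1->3] -> levels [7 7 7 5]
Step 5: flows [0=1,1=2,1->3] -> levels [7 6 7 6]
Step 6: flows [0->1,2->1,1=3] -> levels [6 8 6 6]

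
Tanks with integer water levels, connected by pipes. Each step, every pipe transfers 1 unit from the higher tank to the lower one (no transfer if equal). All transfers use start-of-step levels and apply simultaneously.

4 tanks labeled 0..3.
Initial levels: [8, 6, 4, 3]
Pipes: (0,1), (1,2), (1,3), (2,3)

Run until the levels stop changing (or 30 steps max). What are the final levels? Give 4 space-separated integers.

Step 1: flows [0->1,1->2,1->3,2->3] -> levels [7 5 4 5]
Step 2: flows [0->1,1->2,1=3,3->2] -> levels [6 5 6 4]
Step 3: flows [0->1,2->1,1->3,2->3] -> levels [5 6 4 6]
Step 4: flows [1->0,1->2,1=3,3->2] -> levels [6 4 6 5]
Step 5: flows [0->1,2->1,3->1,2->3] -> levels [5 7 4 5]
Step 6: flows [1->0,1->2,1->3,3->2] -> levels [6 4 6 5]
  -> period-2 cycle: step 6 state = step 4 state; never stabilizes
  -> state at step 30: (30-4) mod 2 = 0, same as step 4 -> [6 4 6 5]

Answer: 6 4 6 5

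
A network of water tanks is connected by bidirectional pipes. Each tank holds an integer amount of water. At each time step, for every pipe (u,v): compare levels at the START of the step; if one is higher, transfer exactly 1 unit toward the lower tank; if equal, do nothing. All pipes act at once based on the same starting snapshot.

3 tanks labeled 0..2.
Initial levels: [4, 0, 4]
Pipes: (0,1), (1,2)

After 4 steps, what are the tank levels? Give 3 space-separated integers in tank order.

Step 1: flows [0->1,2->1] -> levels [3 2 3]
Step 2: flows [0->1,2->1] -> levels [2 4 2]
Step 3: flows [1->0,1->2] -> levels [3 2 3]
  -> period-2 cycle: step 3 state = step 1 state
  -> state at step 4: (4-1) mod 2 = 1, same as step 2 -> [2 4 2]

Answer: 2 4 2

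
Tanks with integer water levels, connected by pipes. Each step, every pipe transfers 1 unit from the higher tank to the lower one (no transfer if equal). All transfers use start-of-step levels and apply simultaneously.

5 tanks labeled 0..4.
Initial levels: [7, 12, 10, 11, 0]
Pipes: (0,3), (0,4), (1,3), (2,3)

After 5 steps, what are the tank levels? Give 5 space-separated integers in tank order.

Answer: 7 9 9 10 5

Derivation:
Step 1: flows [3->0,0->4,1->3,3->2] -> levels [7 11 11 10 1]
Step 2: flows [3->0,0->4,1->3,2->3] -> levels [7 10 10 11 2]
Step 3: flows [3->0,0->4,3->1,3->2] -> levels [7 11 11 8 3]
Step 4: flows [3->0,0->4,1->3,2->3] -> levels [7 10 10 9 4]
Step 5: flows [3->0,0->4,1->3,2->3] -> levels [7 9 9 10 5]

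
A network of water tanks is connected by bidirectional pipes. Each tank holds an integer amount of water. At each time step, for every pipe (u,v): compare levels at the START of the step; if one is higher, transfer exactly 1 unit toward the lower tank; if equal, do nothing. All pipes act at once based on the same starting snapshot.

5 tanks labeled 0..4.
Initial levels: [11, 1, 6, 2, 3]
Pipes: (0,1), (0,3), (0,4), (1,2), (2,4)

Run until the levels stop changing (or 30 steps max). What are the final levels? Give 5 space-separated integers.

Answer: 5 5 4 4 5

Derivation:
Step 1: flows [0->1,0->3,0->4,2->1,2->4] -> levels [8 3 4 3 5]
Step 2: flows [0->1,0->3,0->4,2->1,4->2] -> levels [5 5 4 4 5]
Step 3: flows [0=1,0->3,0=4,1->2,4->2] -> levels [4 4 6 5 4]
Step 4: flows [0=1,3->0,0=4,2->1,2->4] -> levels [5 5 4 4 5]
  -> period-2 cycle: step 4 state = step 2 state; never stabilizes
  -> state at step 30: (30-2) mod 2 = 0, same as step 2 -> [5 5 4 4 5]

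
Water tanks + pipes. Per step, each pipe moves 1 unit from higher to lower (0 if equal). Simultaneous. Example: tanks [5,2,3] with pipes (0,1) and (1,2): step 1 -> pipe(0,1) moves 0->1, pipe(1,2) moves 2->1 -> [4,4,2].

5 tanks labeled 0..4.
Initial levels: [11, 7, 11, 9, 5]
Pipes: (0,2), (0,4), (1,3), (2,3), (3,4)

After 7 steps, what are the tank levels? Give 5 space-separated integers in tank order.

Answer: 9 8 8 10 8

Derivation:
Step 1: flows [0=2,0->4,3->1,2->3,3->4] -> levels [10 8 10 8 7]
Step 2: flows [0=2,0->4,1=3,2->3,3->4] -> levels [9 8 9 8 9]
Step 3: flows [0=2,0=4,1=3,2->3,4->3] -> levels [9 8 8 10 8]
Step 4: flows [0->2,0->4,3->1,3->2,3->4] -> levels [7 9 10 7 10]
Step 5: flows [2->0,4->0,1->3,2->3,4->3] -> levels [9 8 8 10 8]
  -> period-2 cycle: step 5 state = step 3 state
  -> state at step 7: (7-3) mod 2 = 0, same as step 3 -> [9 8 8 10 8]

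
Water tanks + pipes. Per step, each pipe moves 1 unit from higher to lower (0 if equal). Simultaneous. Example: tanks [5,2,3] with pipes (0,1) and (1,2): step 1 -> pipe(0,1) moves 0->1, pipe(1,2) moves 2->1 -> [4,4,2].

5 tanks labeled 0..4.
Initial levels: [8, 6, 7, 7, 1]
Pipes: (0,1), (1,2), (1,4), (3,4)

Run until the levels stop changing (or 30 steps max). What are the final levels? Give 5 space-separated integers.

Step 1: flows [0->1,2->1,1->4,3->4] -> levels [7 7 6 6 3]
Step 2: flows [0=1,1->2,1->4,3->4] -> levels [7 5 7 5 5]
Step 3: flows [0->1,2->1,1=4,3=4] -> levels [6 7 6 5 5]
Step 4: flows [1->0,1->2,1->4,3=4] -> levels [7 4 7 5 6]
Step 5: flows [0->1,2->1,4->1,4->3] -> levels [6 7 6 6 4]
Step 6: flows [1->0,1->2,1->4,3->4] -> levels [7 4 7 5 6]
  -> period-2 cycle: step 6 state = step 4 state; never stabilizes
  -> state at step 30: (30-4) mod 2 = 0, same as step 4 -> [7 4 7 5 6]

Answer: 7 4 7 5 6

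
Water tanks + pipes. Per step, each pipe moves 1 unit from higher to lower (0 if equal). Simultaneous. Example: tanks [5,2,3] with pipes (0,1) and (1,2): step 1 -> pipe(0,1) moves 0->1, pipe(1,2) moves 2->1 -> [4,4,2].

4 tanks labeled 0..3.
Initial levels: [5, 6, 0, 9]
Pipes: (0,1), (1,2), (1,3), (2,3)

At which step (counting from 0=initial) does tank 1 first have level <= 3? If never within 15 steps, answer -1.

Step 1: flows [1->0,1->2,3->1,3->2] -> levels [6 5 2 7]
Step 2: flows [0->1,1->2,3->1,3->2] -> levels [5 6 4 5]
Step 3: flows [1->0,1->2,1->3,3->2] -> levels [6 3 6 5]
Tank 1 first reaches <=3 at step 3

Answer: 3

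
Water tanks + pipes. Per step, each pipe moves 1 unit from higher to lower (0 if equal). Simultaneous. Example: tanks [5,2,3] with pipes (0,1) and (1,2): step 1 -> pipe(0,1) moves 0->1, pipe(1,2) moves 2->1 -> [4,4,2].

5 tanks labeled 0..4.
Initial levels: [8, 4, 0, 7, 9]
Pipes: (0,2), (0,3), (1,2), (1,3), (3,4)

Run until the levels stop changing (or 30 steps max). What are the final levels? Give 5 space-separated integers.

Step 1: flows [0->2,0->3,1->2,3->1,4->3] -> levels [6 4 2 8 8]
Step 2: flows [0->2,3->0,1->2,3->1,3=4] -> levels [6 4 4 6 8]
Step 3: flows [0->2,0=3,1=2,3->1,4->3] -> levels [5 5 5 6 7]
Step 4: flows [0=2,3->0,1=2,3->1,4->3] -> levels [6 6 5 5 6]
Step 5: flows [0->2,0->3,1->2,1->3,4->3] -> levels [4 4 7 8 5]
Step 6: flows [2->0,3->0,2->1,3->1,3->4] -> levels [6 6 5 5 6]
  -> period-2 cycle: step 6 state = step 4 state; never stabilizes
  -> state at step 30: (30-4) mod 2 = 0, same as step 4 -> [6 6 5 5 6]

Answer: 6 6 5 5 6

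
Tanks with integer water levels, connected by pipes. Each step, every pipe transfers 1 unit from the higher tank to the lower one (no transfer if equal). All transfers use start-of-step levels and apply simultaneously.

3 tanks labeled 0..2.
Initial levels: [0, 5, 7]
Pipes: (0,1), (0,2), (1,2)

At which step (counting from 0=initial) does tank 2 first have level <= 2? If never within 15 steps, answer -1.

Answer: -1

Derivation:
Step 1: flows [1->0,2->0,2->1] -> levels [2 5 5]
Step 2: flows [1->0,2->0,1=2] -> levels [4 4 4]
Step 3: flows [0=1,0=2,1=2] -> levels [4 4 4]
  -> stable; tank 2 stays at 4 > 2
Tank 2 never reaches <=2 within 15 steps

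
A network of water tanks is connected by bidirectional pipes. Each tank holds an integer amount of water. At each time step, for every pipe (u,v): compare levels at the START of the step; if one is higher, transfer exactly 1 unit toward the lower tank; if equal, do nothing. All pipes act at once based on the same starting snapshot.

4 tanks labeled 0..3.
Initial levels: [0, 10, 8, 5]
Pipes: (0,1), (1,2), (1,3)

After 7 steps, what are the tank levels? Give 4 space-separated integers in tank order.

Step 1: flows [1->0,1->2,1->3] -> levels [1 7 9 6]
Step 2: flows [1->0,2->1,1->3] -> levels [2 6 8 7]
Step 3: flows [1->0,2->1,3->1] -> levels [3 7 7 6]
Step 4: flows [1->0,1=2,1->3] -> levels [4 5 7 7]
Step 5: flows [1->0,2->1,3->1] -> levels [5 6 6 6]
Step 6: flows [1->0,1=2,1=3] -> levels [6 5 6 6]
Step 7: flows [0->1,2->1,3->1] -> levels [5 8 5 5]

Answer: 5 8 5 5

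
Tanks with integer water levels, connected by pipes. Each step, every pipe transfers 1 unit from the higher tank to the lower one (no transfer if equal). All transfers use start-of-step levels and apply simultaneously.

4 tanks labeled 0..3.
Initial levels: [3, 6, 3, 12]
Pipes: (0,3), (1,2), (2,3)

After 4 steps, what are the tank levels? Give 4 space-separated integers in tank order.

Step 1: flows [3->0,1->2,3->2] -> levels [4 5 5 10]
Step 2: flows [3->0,1=2,3->2] -> levels [5 5 6 8]
Step 3: flows [3->0,2->1,3->2] -> levels [6 6 6 6]
Step 4: flows [0=3,1=2,2=3] -> levels [6 6 6 6]

Answer: 6 6 6 6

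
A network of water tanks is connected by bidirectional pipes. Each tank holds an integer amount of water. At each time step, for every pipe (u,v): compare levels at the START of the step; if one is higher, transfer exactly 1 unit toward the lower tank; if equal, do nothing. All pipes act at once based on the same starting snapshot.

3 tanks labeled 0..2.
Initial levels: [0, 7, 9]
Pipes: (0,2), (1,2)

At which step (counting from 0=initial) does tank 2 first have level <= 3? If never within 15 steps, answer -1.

Answer: -1

Derivation:
Step 1: flows [2->0,2->1] -> levels [1 8 7]
Step 2: flows [2->0,1->2] -> levels [2 7 7]
Step 3: flows [2->0,1=2] -> levels [3 7 6]
Step 4: flows [2->0,1->2] -> levels [4 6 6]
Step 5: flows [2->0,1=2] -> levels [5 6 5]
Step 6: flows [0=2,1->2] -> levels [5 5 6]
Step 7: flows [2->0,2->1] -> levels [6 6 4]
Step 8: flows [0->2,1->2] -> levels [5 5 6]
  -> period-2 cycle (repeats step 6); tank 2 never drops to <=3
Tank 2 never reaches <=3 within 15 steps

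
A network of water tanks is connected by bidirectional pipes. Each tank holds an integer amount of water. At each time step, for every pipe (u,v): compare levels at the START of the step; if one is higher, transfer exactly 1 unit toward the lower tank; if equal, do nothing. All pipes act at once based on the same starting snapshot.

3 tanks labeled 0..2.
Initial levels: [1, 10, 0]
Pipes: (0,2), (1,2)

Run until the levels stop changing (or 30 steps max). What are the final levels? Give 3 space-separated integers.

Answer: 3 3 5

Derivation:
Step 1: flows [0->2,1->2] -> levels [0 9 2]
Step 2: flows [2->0,1->2] -> levels [1 8 2]
Step 3: flows [2->0,1->2] -> levels [2 7 2]
Step 4: flows [0=2,1->2] -> levels [2 6 3]
Step 5: flows [2->0,1->2] -> levels [3 5 3]
Step 6: flows [0=2,1->2] -> levels [3 4 4]
Step 7: flows [2->0,1=2] -> levels [4 4 3]
Step 8: flows [0->2,1->2] -> levels [3 3 5]
Step 9: flows [2->0,2->1] -> levels [4 4 3]
  -> period-2 cycle: step 9 state = step 7 state; never stabilizes
  -> state at step 30: (30-7) mod 2 = 1, same as step 8 -> [3 3 5]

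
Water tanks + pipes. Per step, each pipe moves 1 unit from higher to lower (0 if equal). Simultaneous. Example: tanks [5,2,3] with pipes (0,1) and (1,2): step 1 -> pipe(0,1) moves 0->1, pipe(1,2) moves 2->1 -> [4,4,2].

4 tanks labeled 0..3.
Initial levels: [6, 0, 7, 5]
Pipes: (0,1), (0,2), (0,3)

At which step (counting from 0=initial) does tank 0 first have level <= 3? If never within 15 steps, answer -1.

Step 1: flows [0->1,2->0,0->3] -> levels [5 1 6 6]
Step 2: flows [0->1,2->0,3->0] -> levels [6 2 5 5]
Step 3: flows [0->1,0->2,0->3] -> levels [3 3 6 6]
Tank 0 first reaches <=3 at step 3

Answer: 3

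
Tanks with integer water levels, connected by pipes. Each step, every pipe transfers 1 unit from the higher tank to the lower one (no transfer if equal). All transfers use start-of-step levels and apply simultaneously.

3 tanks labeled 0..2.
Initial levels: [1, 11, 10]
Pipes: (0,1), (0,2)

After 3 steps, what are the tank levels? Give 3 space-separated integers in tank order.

Step 1: flows [1->0,2->0] -> levels [3 10 9]
Step 2: flows [1->0,2->0] -> levels [5 9 8]
Step 3: flows [1->0,2->0] -> levels [7 8 7]

Answer: 7 8 7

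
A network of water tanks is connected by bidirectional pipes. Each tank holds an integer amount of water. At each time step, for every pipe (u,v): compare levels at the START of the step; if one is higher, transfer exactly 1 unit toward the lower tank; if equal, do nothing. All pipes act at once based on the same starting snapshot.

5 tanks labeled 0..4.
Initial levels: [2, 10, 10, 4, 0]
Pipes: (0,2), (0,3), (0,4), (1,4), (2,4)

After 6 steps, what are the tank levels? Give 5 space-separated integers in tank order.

Step 1: flows [2->0,3->0,0->4,1->4,2->4] -> levels [3 9 8 3 3]
Step 2: flows [2->0,0=3,0=4,1->4,2->4] -> levels [4 8 6 3 5]
Step 3: flows [2->0,0->3,4->0,1->4,2->4] -> levels [5 7 4 4 6]
Step 4: flows [0->2,0->3,4->0,1->4,4->2] -> levels [4 6 6 5 5]
Step 5: flows [2->0,3->0,4->0,1->4,2->4] -> levels [7 5 4 4 6]
Step 6: flows [0->2,0->3,0->4,4->1,4->2] -> levels [4 6 6 5 5]

Answer: 4 6 6 5 5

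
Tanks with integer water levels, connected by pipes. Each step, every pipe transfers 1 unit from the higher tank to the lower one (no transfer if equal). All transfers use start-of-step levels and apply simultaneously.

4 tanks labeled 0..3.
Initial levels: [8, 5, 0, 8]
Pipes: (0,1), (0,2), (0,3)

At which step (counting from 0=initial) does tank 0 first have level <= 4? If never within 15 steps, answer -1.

Answer: 6

Derivation:
Step 1: flows [0->1,0->2,0=3] -> levels [6 6 1 8]
Step 2: flows [0=1,0->2,3->0] -> levels [6 6 2 7]
Step 3: flows [0=1,0->2,3->0] -> levels [6 6 3 6]
Step 4: flows [0=1,0->2,0=3] -> levels [5 6 4 6]
Step 5: flows [1->0,0->2,3->0] -> levels [6 5 5 5]
Step 6: flows [0->1,0->2,0->3] -> levels [3 6 6 6]
Tank 0 first reaches <=4 at step 6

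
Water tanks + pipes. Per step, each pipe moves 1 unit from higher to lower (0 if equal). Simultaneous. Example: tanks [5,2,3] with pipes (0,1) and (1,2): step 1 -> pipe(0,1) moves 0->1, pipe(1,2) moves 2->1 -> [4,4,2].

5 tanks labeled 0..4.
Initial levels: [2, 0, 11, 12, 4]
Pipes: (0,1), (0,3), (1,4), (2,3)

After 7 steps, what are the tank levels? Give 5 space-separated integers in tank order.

Step 1: flows [0->1,3->0,4->1,3->2] -> levels [2 2 12 10 3]
Step 2: flows [0=1,3->0,4->1,2->3] -> levels [3 3 11 10 2]
Step 3: flows [0=1,3->0,1->4,2->3] -> levels [4 2 10 10 3]
Step 4: flows [0->1,3->0,4->1,2=3] -> levels [4 4 10 9 2]
Step 5: flows [0=1,3->0,1->4,2->3] -> levels [5 3 9 9 3]
Step 6: flows [0->1,3->0,1=4,2=3] -> levels [5 4 9 8 3]
Step 7: flows [0->1,3->0,1->4,2->3] -> levels [5 4 8 8 4]

Answer: 5 4 8 8 4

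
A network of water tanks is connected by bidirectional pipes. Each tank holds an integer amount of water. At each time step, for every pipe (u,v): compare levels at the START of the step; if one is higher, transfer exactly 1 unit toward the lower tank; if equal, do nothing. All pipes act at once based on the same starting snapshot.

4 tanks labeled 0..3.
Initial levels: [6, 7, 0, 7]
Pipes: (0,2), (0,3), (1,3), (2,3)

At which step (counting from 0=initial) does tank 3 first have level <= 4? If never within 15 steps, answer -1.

Answer: 3

Derivation:
Step 1: flows [0->2,3->0,1=3,3->2] -> levels [6 7 2 5]
Step 2: flows [0->2,0->3,1->3,3->2] -> levels [4 6 4 6]
Step 3: flows [0=2,3->0,1=3,3->2] -> levels [5 6 5 4]
Tank 3 first reaches <=4 at step 3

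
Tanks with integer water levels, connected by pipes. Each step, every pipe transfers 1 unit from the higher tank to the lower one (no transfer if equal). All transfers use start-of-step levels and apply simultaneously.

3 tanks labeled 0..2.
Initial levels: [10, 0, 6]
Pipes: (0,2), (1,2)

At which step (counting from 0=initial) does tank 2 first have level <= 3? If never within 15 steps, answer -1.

Answer: -1

Derivation:
Step 1: flows [0->2,2->1] -> levels [9 1 6]
Step 2: flows [0->2,2->1] -> levels [8 2 6]
Step 3: flows [0->2,2->1] -> levels [7 3 6]
Step 4: flows [0->2,2->1] -> levels [6 4 6]
Step 5: flows [0=2,2->1] -> levels [6 5 5]
Step 6: flows [0->2,1=2] -> levels [5 5 6]
Step 7: flows [2->0,2->1] -> levels [6 6 4]
Step 8: flows [0->2,1->2] -> levels [5 5 6]
  -> period-2 cycle (repeats step 6); tank 2 never drops to <=3
Tank 2 never reaches <=3 within 15 steps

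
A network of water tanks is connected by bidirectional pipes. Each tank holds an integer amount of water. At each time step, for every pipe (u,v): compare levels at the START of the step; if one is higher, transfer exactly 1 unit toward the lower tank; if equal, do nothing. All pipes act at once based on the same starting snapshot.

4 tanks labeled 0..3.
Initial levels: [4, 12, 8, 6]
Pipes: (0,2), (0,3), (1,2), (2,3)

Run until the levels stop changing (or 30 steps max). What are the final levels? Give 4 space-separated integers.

Answer: 8 8 6 8

Derivation:
Step 1: flows [2->0,3->0,1->2,2->3] -> levels [6 11 7 6]
Step 2: flows [2->0,0=3,1->2,2->3] -> levels [7 10 6 7]
Step 3: flows [0->2,0=3,1->2,3->2] -> levels [6 9 9 6]
Step 4: flows [2->0,0=3,1=2,2->3] -> levels [7 9 7 7]
Step 5: flows [0=2,0=3,1->2,2=3] -> levels [7 8 8 7]
Step 6: flows [2->0,0=3,1=2,2->3] -> levels [8 8 6 8]
Step 7: flows [0->2,0=3,1->2,3->2] -> levels [7 7 9 7]
Step 8: flows [2->0,0=3,2->1,2->3] -> levels [8 8 6 8]
  -> period-2 cycle: step 8 state = step 6 state; never stabilizes
  -> state at step 30: (30-6) mod 2 = 0, same as step 6 -> [8 8 6 8]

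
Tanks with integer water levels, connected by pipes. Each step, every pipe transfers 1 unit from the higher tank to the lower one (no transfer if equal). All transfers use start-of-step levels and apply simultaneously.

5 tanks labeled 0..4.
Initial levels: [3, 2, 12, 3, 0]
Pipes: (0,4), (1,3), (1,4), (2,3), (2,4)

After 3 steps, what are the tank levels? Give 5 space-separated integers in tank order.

Answer: 2 2 6 5 5

Derivation:
Step 1: flows [0->4,3->1,1->4,2->3,2->4] -> levels [2 2 10 3 3]
Step 2: flows [4->0,3->1,4->1,2->3,2->4] -> levels [3 4 8 3 2]
Step 3: flows [0->4,1->3,1->4,2->3,2->4] -> levels [2 2 6 5 5]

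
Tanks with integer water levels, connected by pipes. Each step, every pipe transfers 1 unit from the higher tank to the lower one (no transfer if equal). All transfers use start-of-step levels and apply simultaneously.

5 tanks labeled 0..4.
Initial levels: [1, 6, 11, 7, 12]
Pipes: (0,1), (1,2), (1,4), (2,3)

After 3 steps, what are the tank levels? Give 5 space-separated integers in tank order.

Answer: 4 7 9 8 9

Derivation:
Step 1: flows [1->0,2->1,4->1,2->3] -> levels [2 7 9 8 11]
Step 2: flows [1->0,2->1,4->1,2->3] -> levels [3 8 7 9 10]
Step 3: flows [1->0,1->2,4->1,3->2] -> levels [4 7 9 8 9]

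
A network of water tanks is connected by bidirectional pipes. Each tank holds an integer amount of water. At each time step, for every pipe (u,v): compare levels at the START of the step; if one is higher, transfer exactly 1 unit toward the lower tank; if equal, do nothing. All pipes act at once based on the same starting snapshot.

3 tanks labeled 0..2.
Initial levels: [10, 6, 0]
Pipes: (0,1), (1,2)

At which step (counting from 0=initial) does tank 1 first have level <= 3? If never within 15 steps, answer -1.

Answer: -1

Derivation:
Step 1: flows [0->1,1->2] -> levels [9 6 1]
Step 2: flows [0->1,1->2] -> levels [8 6 2]
Step 3: flows [0->1,1->2] -> levels [7 6 3]
Step 4: flows [0->1,1->2] -> levels [6 6 4]
Step 5: flows [0=1,1->2] -> levels [6 5 5]
Step 6: flows [0->1,1=2] -> levels [5 6 5]
Step 7: flows [1->0,1->2] -> levels [6 4 6]
Step 8: flows [0->1,2->1] -> levels [5 6 5]
  -> period-2 cycle (repeats step 6); tank 1 never drops to <=3
Tank 1 never reaches <=3 within 15 steps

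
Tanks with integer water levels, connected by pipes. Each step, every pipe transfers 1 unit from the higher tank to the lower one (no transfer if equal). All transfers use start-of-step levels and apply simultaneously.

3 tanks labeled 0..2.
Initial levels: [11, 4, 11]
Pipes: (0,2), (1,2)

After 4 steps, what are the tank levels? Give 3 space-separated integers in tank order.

Answer: 9 8 9

Derivation:
Step 1: flows [0=2,2->1] -> levels [11 5 10]
Step 2: flows [0->2,2->1] -> levels [10 6 10]
Step 3: flows [0=2,2->1] -> levels [10 7 9]
Step 4: flows [0->2,2->1] -> levels [9 8 9]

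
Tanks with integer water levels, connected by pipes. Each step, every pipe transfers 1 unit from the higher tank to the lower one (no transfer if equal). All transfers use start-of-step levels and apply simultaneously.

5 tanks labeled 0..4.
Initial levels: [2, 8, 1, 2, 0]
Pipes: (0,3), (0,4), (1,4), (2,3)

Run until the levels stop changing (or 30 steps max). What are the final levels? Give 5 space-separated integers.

Answer: 2 3 1 3 4

Derivation:
Step 1: flows [0=3,0->4,1->4,3->2] -> levels [1 7 2 1 2]
Step 2: flows [0=3,4->0,1->4,2->3] -> levels [2 6 1 2 2]
Step 3: flows [0=3,0=4,1->4,3->2] -> levels [2 5 2 1 3]
Step 4: flows [0->3,4->0,1->4,2->3] -> levels [2 4 1 3 3]
Step 5: flows [3->0,4->0,1->4,3->2] -> levels [4 3 2 1 3]
Step 6: flows [0->3,0->4,1=4,2->3] -> levels [2 3 1 3 4]
Step 7: flows [3->0,4->0,4->1,3->2] -> levels [4 4 2 1 2]
Step 8: flows [0->3,0->4,1->4,2->3] -> levels [2 3 1 3 4]
  -> period-2 cycle: step 8 state = step 6 state; never stabilizes
  -> state at step 30: (30-6) mod 2 = 0, same as step 6 -> [2 3 1 3 4]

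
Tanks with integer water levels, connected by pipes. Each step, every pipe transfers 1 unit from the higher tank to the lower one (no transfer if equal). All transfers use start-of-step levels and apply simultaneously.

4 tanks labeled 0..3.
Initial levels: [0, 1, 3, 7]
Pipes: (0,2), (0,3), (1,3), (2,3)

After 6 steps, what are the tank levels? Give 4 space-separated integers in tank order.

Answer: 4 3 3 1

Derivation:
Step 1: flows [2->0,3->0,3->1,3->2] -> levels [2 2 3 4]
Step 2: flows [2->0,3->0,3->1,3->2] -> levels [4 3 3 1]
Step 3: flows [0->2,0->3,1->3,2->3] -> levels [2 2 3 4]
  -> period-2 cycle: step 3 state = step 1 state
  -> state at step 6: (6-1) mod 2 = 1, same as step 2 -> [4 3 3 1]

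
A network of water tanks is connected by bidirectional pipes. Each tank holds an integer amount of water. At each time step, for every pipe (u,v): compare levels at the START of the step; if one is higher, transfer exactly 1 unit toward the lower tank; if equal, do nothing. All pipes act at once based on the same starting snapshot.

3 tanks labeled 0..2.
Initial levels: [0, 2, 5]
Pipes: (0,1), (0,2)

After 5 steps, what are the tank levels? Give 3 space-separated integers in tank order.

Answer: 3 2 2

Derivation:
Step 1: flows [1->0,2->0] -> levels [2 1 4]
Step 2: flows [0->1,2->0] -> levels [2 2 3]
Step 3: flows [0=1,2->0] -> levels [3 2 2]
Step 4: flows [0->1,0->2] -> levels [1 3 3]
Step 5: flows [1->0,2->0] -> levels [3 2 2]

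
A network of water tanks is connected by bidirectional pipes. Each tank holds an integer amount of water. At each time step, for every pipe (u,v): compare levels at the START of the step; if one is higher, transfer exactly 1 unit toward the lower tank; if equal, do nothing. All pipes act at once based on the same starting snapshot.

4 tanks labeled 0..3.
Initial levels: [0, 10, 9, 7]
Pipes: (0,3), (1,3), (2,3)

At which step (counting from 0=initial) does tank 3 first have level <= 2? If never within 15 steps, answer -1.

Answer: -1

Derivation:
Step 1: flows [3->0,1->3,2->3] -> levels [1 9 8 8]
Step 2: flows [3->0,1->3,2=3] -> levels [2 8 8 8]
Step 3: flows [3->0,1=3,2=3] -> levels [3 8 8 7]
Step 4: flows [3->0,1->3,2->3] -> levels [4 7 7 8]
Step 5: flows [3->0,3->1,3->2] -> levels [5 8 8 5]
Step 6: flows [0=3,1->3,2->3] -> levels [5 7 7 7]
Step 7: flows [3->0,1=3,2=3] -> levels [6 7 7 6]
Step 8: flows [0=3,1->3,2->3] -> levels [6 6 6 8]
Step 9: flows [3->0,3->1,3->2] -> levels [7 7 7 5]
Step 10: flows [0->3,1->3,2->3] -> levels [6 6 6 8]
  -> period-2 cycle (repeats step 8); tank 3 never drops to <=2
Tank 3 never reaches <=2 within 15 steps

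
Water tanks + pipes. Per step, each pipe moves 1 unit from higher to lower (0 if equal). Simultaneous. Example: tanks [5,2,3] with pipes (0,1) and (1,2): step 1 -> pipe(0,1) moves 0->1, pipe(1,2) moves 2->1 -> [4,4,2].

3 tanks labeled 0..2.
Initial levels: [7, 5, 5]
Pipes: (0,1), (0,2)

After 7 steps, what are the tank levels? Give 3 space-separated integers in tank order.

Step 1: flows [0->1,0->2] -> levels [5 6 6]
Step 2: flows [1->0,2->0] -> levels [7 5 5]
  -> period-2 cycle: step 2 state = step 0 state
  -> state at step 7: (7-0) mod 2 = 1, same as step 1 -> [5 6 6]

Answer: 5 6 6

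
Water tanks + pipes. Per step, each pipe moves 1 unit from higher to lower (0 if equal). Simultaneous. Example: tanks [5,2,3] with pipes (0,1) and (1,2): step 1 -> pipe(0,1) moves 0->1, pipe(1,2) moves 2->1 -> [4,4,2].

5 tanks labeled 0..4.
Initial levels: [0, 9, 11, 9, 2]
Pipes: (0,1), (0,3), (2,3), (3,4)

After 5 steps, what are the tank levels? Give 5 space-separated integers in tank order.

Step 1: flows [1->0,3->0,2->3,3->4] -> levels [2 8 10 8 3]
Step 2: flows [1->0,3->0,2->3,3->4] -> levels [4 7 9 7 4]
Step 3: flows [1->0,3->0,2->3,3->4] -> levels [6 6 8 6 5]
Step 4: flows [0=1,0=3,2->3,3->4] -> levels [6 6 7 6 6]
Step 5: flows [0=1,0=3,2->3,3=4] -> levels [6 6 6 7 6]

Answer: 6 6 6 7 6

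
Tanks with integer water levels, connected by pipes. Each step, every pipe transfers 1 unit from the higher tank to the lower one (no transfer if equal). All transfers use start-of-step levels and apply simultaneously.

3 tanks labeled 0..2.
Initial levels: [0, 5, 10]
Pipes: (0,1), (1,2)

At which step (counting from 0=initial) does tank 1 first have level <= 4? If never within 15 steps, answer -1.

Step 1: flows [1->0,2->1] -> levels [1 5 9]
Step 2: flows [1->0,2->1] -> levels [2 5 8]
Step 3: flows [1->0,2->1] -> levels [3 5 7]
Step 4: flows [1->0,2->1] -> levels [4 5 6]
Step 5: flows [1->0,2->1] -> levels [5 5 5]
Step 6: flows [0=1,1=2] -> levels [5 5 5]
  -> stable; tank 1 stays at 5 > 4
Tank 1 never reaches <=4 within 15 steps

Answer: -1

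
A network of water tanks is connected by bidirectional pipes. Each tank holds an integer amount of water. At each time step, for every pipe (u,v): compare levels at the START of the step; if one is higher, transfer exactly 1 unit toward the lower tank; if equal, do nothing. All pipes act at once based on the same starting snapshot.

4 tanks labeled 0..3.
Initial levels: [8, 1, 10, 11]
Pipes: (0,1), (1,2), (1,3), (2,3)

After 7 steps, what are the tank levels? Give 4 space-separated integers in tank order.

Answer: 7 9 7 7

Derivation:
Step 1: flows [0->1,2->1,3->1,3->2] -> levels [7 4 10 9]
Step 2: flows [0->1,2->1,3->1,2->3] -> levels [6 7 8 9]
Step 3: flows [1->0,2->1,3->1,3->2] -> levels [7 8 8 7]
Step 4: flows [1->0,1=2,1->3,2->3] -> levels [8 6 7 9]
Step 5: flows [0->1,2->1,3->1,3->2] -> levels [7 9 7 7]
Step 6: flows [1->0,1->2,1->3,2=3] -> levels [8 6 8 8]
Step 7: flows [0->1,2->1,3->1,2=3] -> levels [7 9 7 7]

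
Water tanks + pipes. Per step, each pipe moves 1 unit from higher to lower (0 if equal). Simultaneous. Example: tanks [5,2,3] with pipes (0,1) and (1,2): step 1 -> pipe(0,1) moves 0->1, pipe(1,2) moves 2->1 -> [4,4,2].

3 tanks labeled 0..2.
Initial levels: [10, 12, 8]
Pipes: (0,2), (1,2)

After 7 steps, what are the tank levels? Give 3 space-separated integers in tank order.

Answer: 10 10 10

Derivation:
Step 1: flows [0->2,1->2] -> levels [9 11 10]
Step 2: flows [2->0,1->2] -> levels [10 10 10]
Step 3: flows [0=2,1=2] -> levels [10 10 10]
  -> stable; steps 4..7 unchanged -> [10 10 10]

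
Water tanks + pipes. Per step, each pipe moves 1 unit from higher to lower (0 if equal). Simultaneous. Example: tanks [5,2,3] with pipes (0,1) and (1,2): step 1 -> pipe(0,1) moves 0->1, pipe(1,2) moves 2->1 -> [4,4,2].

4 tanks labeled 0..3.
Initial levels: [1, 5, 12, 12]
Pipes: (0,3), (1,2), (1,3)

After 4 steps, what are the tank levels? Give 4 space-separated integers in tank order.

Answer: 5 8 9 8

Derivation:
Step 1: flows [3->0,2->1,3->1] -> levels [2 7 11 10]
Step 2: flows [3->0,2->1,3->1] -> levels [3 9 10 8]
Step 3: flows [3->0,2->1,1->3] -> levels [4 9 9 8]
Step 4: flows [3->0,1=2,1->3] -> levels [5 8 9 8]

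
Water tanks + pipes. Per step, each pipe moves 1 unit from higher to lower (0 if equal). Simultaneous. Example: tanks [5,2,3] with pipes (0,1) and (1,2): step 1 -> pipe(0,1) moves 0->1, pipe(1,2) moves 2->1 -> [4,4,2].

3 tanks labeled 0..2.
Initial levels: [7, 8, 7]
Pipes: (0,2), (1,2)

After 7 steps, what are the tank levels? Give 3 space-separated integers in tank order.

Step 1: flows [0=2,1->2] -> levels [7 7 8]
Step 2: flows [2->0,2->1] -> levels [8 8 6]
Step 3: flows [0->2,1->2] -> levels [7 7 8]
  -> period-2 cycle: step 3 state = step 1 state
  -> state at step 7: (7-1) mod 2 = 0, same as step 1 -> [7 7 8]

Answer: 7 7 8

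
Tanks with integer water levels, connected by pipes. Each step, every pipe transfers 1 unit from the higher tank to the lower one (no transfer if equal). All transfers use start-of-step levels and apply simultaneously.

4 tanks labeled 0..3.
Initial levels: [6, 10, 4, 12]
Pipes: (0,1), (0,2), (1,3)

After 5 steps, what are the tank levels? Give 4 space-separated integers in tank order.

Answer: 8 8 7 9

Derivation:
Step 1: flows [1->0,0->2,3->1] -> levels [6 10 5 11]
Step 2: flows [1->0,0->2,3->1] -> levels [6 10 6 10]
Step 3: flows [1->0,0=2,1=3] -> levels [7 9 6 10]
Step 4: flows [1->0,0->2,3->1] -> levels [7 9 7 9]
Step 5: flows [1->0,0=2,1=3] -> levels [8 8 7 9]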